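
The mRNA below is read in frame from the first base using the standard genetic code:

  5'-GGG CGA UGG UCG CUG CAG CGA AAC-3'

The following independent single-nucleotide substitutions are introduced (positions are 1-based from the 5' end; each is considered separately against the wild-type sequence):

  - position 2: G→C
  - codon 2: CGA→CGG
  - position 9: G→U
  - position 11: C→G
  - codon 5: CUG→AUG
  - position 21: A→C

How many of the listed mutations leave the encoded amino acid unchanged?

2

Codon 1: GGG (Gly) → GCG (Ala) — missense.
Codon 2: CGA (Arg) → CGG (Arg) — synonymous.
Codon 3: UGG (Trp) → UGU (Cys) — missense.
Codon 4: UCG (Ser) → UGG (Trp) — missense.
Codon 5: CUG (Leu) → AUG (Met) — missense.
Codon 7: CGA (Arg) → CGC (Arg) — synonymous.
Synonymous: 2 of 6.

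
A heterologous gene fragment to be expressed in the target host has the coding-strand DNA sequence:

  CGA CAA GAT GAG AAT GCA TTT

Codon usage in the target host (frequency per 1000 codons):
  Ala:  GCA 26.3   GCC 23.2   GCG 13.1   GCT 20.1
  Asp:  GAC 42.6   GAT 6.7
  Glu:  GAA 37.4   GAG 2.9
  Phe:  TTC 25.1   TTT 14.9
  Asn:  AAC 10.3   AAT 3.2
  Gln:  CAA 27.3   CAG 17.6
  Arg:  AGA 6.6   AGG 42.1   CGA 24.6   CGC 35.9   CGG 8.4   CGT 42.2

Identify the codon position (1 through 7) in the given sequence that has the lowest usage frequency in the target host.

Codon 1 CGA (Arg): 24.6 per 1000.
Codon 2 CAA (Gln): 27.3 per 1000.
Codon 3 GAT (Asp): 6.7 per 1000.
Codon 4 GAG (Glu): 2.9 per 1000.
Codon 5 AAT (Asn): 3.2 per 1000.
Codon 6 GCA (Ala): 26.3 per 1000.
Codon 7 TTT (Phe): 14.9 per 1000.
Lowest frequency is 2.9 at codon 4.

4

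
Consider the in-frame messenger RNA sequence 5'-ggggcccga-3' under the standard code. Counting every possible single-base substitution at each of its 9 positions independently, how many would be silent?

10

Codon 1 (GGG, Gly): 3 synonymous substitutions.
Codon 2 (GCC, Ala): 3 synonymous substitutions.
Codon 3 (CGA, Arg): 4 synonymous substitutions.
Total: 3 + 3 + 4 = 10.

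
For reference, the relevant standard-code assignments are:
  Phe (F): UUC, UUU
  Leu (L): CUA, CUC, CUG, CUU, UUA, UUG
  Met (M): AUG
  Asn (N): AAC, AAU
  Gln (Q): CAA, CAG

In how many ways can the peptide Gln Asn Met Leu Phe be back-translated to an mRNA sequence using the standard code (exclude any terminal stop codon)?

Gln: 2 codons.
Asn: 2 codons.
Met: 1 codon.
Leu: 6 codons.
Phe: 2 codons.
2 × 2 × 1 × 6 × 2 = 48.

48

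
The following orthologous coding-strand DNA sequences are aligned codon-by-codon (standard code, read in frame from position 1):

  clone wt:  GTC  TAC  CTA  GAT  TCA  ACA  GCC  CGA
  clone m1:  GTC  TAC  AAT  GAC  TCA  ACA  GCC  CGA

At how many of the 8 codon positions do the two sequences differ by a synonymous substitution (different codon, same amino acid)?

1

Codon 1: GTC Val / GTC Val — identical.
Codon 2: TAC Tyr / TAC Tyr — identical.
Codon 3: CTA Leu / AAT Asn — nonsynonymous.
Codon 4: GAT Asp / GAC Asp — synonymous.
Codon 5: TCA Ser / TCA Ser — identical.
Codon 6: ACA Thr / ACA Thr — identical.
Codon 7: GCC Ala / GCC Ala — identical.
Codon 8: CGA Arg / CGA Arg — identical.
Synonymous differences: 1.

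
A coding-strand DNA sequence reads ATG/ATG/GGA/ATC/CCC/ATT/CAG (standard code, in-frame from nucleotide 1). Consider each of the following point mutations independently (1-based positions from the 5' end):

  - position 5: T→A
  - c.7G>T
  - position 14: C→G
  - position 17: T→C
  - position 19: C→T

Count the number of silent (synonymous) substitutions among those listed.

Codon 2: ATG (Met) → AAG (Lys) — missense.
Codon 3: GGA (Gly) → TGA (Stop) — nonsense.
Codon 5: CCC (Pro) → CGC (Arg) — missense.
Codon 6: ATT (Ile) → ACT (Thr) — missense.
Codon 7: CAG (Gln) → TAG (Stop) — nonsense.
Synonymous: 0 of 5.

0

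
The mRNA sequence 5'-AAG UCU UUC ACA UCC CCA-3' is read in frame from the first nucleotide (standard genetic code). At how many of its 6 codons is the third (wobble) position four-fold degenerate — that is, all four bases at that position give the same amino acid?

4

Codon 1 AAG (Lys): third position 2-fold.
Codon 2 UCU (Ser): third position 4-fold.
Codon 3 UUC (Phe): third position 2-fold.
Codon 4 ACA (Thr): third position 4-fold.
Codon 5 UCC (Ser): third position 4-fold.
Codon 6 CCA (Pro): third position 4-fold.
Four-fold degenerate third positions: 4.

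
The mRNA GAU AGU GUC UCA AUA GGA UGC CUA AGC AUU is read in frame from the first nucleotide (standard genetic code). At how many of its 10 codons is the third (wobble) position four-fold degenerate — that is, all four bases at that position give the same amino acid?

4

Codon 1 GAU (Asp): third position 2-fold.
Codon 2 AGU (Ser): third position 2-fold.
Codon 3 GUC (Val): third position 4-fold.
Codon 4 UCA (Ser): third position 4-fold.
Codon 5 AUA (Ile): third position 3-fold.
Codon 6 GGA (Gly): third position 4-fold.
Codon 7 UGC (Cys): third position 2-fold.
Codon 8 CUA (Leu): third position 4-fold.
Codon 9 AGC (Ser): third position 2-fold.
Codon 10 AUU (Ile): third position 3-fold.
Four-fold degenerate third positions: 4.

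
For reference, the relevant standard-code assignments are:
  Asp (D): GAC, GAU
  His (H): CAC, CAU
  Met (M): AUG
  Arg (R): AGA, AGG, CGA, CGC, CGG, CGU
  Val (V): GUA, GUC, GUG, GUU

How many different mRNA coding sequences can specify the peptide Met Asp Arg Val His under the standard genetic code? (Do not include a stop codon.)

96

Met: 1 codon.
Asp: 2 codons.
Arg: 6 codons.
Val: 4 codons.
His: 2 codons.
1 × 2 × 6 × 4 × 2 = 96.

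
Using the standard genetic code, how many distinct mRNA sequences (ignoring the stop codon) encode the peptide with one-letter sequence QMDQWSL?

Gln: 2 codons.
Met: 1 codon.
Asp: 2 codons.
Gln: 2 codons.
Trp: 1 codon.
Ser: 6 codons.
Leu: 6 codons.
2 × 1 × 2 × 2 × 1 × 6 × 6 = 288.

288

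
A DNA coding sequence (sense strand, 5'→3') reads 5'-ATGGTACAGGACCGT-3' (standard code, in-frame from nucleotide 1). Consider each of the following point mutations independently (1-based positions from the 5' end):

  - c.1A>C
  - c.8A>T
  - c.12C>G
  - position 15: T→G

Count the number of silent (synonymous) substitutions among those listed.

1

Codon 1: ATG (Met) → CTG (Leu) — missense.
Codon 3: CAG (Gln) → CTG (Leu) — missense.
Codon 4: GAC (Asp) → GAG (Glu) — missense.
Codon 5: CGT (Arg) → CGG (Arg) — synonymous.
Synonymous: 1 of 4.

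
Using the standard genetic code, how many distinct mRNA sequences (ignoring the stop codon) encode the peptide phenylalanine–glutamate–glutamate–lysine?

16

Phe: 2 codons.
Glu: 2 codons.
Glu: 2 codons.
Lys: 2 codons.
2 × 2 × 2 × 2 = 16.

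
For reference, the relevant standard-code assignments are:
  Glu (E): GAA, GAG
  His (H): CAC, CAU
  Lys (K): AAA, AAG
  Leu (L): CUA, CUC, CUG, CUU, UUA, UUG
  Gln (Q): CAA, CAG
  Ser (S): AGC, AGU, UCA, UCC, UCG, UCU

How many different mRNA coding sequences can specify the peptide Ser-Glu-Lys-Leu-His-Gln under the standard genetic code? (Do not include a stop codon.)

576

Ser: 6 codons.
Glu: 2 codons.
Lys: 2 codons.
Leu: 6 codons.
His: 2 codons.
Gln: 2 codons.
6 × 2 × 2 × 6 × 2 × 2 = 576.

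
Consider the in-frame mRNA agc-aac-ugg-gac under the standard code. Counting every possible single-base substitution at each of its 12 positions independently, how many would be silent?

3

Codon 1 (AGC, Ser): 1 synonymous substitution.
Codon 2 (AAC, Asn): 1 synonymous substitution.
Codon 3 (UGG, Trp): 0 synonymous substitutions.
Codon 4 (GAC, Asp): 1 synonymous substitution.
Total: 1 + 1 + 0 + 1 = 3.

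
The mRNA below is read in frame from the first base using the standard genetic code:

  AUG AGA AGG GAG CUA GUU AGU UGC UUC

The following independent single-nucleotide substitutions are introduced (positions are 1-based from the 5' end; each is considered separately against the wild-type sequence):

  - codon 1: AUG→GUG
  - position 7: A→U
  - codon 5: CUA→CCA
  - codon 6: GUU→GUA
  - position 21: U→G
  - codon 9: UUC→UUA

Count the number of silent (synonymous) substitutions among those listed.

1

Codon 1: AUG (Met) → GUG (Val) — missense.
Codon 3: AGG (Arg) → UGG (Trp) — missense.
Codon 5: CUA (Leu) → CCA (Pro) — missense.
Codon 6: GUU (Val) → GUA (Val) — synonymous.
Codon 7: AGU (Ser) → AGG (Arg) — missense.
Codon 9: UUC (Phe) → UUA (Leu) — missense.
Synonymous: 1 of 6.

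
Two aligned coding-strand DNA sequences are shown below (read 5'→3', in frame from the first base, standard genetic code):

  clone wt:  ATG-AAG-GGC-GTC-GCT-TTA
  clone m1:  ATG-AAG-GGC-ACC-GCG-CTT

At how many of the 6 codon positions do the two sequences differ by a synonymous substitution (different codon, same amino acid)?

2

Codon 1: ATG Met / ATG Met — identical.
Codon 2: AAG Lys / AAG Lys — identical.
Codon 3: GGC Gly / GGC Gly — identical.
Codon 4: GTC Val / ACC Thr — nonsynonymous.
Codon 5: GCT Ala / GCG Ala — synonymous.
Codon 6: TTA Leu / CTT Leu — synonymous.
Synonymous differences: 2.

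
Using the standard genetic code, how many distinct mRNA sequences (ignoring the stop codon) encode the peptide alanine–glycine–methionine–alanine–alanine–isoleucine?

Ala: 4 codons.
Gly: 4 codons.
Met: 1 codon.
Ala: 4 codons.
Ala: 4 codons.
Ile: 3 codons.
4 × 4 × 1 × 4 × 4 × 3 = 768.

768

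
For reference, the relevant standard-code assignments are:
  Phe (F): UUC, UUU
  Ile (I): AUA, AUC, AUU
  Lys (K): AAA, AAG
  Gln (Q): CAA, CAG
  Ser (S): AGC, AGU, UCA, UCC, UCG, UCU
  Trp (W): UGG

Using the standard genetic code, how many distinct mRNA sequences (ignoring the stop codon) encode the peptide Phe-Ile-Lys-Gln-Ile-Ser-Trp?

Phe: 2 codons.
Ile: 3 codons.
Lys: 2 codons.
Gln: 2 codons.
Ile: 3 codons.
Ser: 6 codons.
Trp: 1 codon.
2 × 3 × 2 × 2 × 3 × 6 × 1 = 432.

432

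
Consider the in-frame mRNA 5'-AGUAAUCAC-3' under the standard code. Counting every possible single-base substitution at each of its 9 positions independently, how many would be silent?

3

Codon 1 (AGU, Ser): 1 synonymous substitution.
Codon 2 (AAU, Asn): 1 synonymous substitution.
Codon 3 (CAC, His): 1 synonymous substitution.
Total: 1 + 1 + 1 = 3.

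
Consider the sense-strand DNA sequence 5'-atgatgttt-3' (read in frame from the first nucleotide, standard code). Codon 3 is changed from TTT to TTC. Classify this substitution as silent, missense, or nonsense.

silent

Position 9 falls in codon 3: TTT → Phe.
After the substitution the codon is TTC → Phe.
Both encode Phe, so the change is synonymous.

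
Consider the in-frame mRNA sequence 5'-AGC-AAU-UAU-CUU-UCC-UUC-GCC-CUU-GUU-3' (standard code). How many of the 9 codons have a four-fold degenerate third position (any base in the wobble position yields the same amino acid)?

5

Codon 1 AGC (Ser): third position 2-fold.
Codon 2 AAU (Asn): third position 2-fold.
Codon 3 UAU (Tyr): third position 2-fold.
Codon 4 CUU (Leu): third position 4-fold.
Codon 5 UCC (Ser): third position 4-fold.
Codon 6 UUC (Phe): third position 2-fold.
Codon 7 GCC (Ala): third position 4-fold.
Codon 8 CUU (Leu): third position 4-fold.
Codon 9 GUU (Val): third position 4-fold.
Four-fold degenerate third positions: 5.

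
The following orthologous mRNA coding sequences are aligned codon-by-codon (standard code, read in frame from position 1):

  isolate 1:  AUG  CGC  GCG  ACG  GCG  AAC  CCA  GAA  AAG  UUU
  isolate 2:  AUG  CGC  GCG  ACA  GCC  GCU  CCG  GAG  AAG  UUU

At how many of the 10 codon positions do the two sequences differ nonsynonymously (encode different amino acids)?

Codon 1: AUG Met / AUG Met — identical.
Codon 2: CGC Arg / CGC Arg — identical.
Codon 3: GCG Ala / GCG Ala — identical.
Codon 4: ACG Thr / ACA Thr — synonymous.
Codon 5: GCG Ala / GCC Ala — synonymous.
Codon 6: AAC Asn / GCU Ala — nonsynonymous.
Codon 7: CCA Pro / CCG Pro — synonymous.
Codon 8: GAA Glu / GAG Glu — synonymous.
Codon 9: AAG Lys / AAG Lys — identical.
Codon 10: UUU Phe / UUU Phe — identical.
Nonsynonymous differences: 1.

1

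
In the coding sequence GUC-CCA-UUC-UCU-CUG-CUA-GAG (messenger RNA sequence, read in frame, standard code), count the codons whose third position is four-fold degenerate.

Codon 1 GUC (Val): third position 4-fold.
Codon 2 CCA (Pro): third position 4-fold.
Codon 3 UUC (Phe): third position 2-fold.
Codon 4 UCU (Ser): third position 4-fold.
Codon 5 CUG (Leu): third position 4-fold.
Codon 6 CUA (Leu): third position 4-fold.
Codon 7 GAG (Glu): third position 2-fold.
Four-fold degenerate third positions: 5.

5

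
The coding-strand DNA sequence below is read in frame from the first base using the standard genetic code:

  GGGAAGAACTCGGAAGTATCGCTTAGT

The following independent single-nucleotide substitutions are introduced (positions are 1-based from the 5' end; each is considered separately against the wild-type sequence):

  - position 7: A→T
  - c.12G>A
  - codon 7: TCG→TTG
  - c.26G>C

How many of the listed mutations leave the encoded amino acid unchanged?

Codon 3: AAC (Asn) → TAC (Tyr) — missense.
Codon 4: TCG (Ser) → TCA (Ser) — synonymous.
Codon 7: TCG (Ser) → TTG (Leu) — missense.
Codon 9: AGT (Ser) → ACT (Thr) — missense.
Synonymous: 1 of 4.

1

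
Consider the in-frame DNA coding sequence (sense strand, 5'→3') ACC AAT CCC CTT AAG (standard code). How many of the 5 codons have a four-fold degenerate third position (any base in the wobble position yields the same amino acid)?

3

Codon 1 ACC (Thr): third position 4-fold.
Codon 2 AAT (Asn): third position 2-fold.
Codon 3 CCC (Pro): third position 4-fold.
Codon 4 CTT (Leu): third position 4-fold.
Codon 5 AAG (Lys): third position 2-fold.
Four-fold degenerate third positions: 3.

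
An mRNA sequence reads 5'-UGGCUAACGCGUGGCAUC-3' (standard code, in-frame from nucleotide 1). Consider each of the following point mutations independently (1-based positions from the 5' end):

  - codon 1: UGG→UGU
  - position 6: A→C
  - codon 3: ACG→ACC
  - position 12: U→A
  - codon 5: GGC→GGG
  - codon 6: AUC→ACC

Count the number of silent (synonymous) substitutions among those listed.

Codon 1: UGG (Trp) → UGU (Cys) — missense.
Codon 2: CUA (Leu) → CUC (Leu) — synonymous.
Codon 3: ACG (Thr) → ACC (Thr) — synonymous.
Codon 4: CGU (Arg) → CGA (Arg) — synonymous.
Codon 5: GGC (Gly) → GGG (Gly) — synonymous.
Codon 6: AUC (Ile) → ACC (Thr) — missense.
Synonymous: 4 of 6.

4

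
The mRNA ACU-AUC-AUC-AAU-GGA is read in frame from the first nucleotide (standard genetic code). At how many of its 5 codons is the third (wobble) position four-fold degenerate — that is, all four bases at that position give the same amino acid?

Codon 1 ACU (Thr): third position 4-fold.
Codon 2 AUC (Ile): third position 3-fold.
Codon 3 AUC (Ile): third position 3-fold.
Codon 4 AAU (Asn): third position 2-fold.
Codon 5 GGA (Gly): third position 4-fold.
Four-fold degenerate third positions: 2.

2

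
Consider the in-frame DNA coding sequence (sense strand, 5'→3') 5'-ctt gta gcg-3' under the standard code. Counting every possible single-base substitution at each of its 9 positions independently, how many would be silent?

Codon 1 (CTT, Leu): 3 synonymous substitutions.
Codon 2 (GTA, Val): 3 synonymous substitutions.
Codon 3 (GCG, Ala): 3 synonymous substitutions.
Total: 3 + 3 + 3 = 9.

9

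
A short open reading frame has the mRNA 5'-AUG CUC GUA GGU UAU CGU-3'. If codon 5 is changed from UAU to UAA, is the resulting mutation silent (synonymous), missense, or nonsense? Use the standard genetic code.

nonsense

Position 15 falls in codon 5: UAU → Tyr.
After the substitution the codon is UAA → Stop.
The new codon is a stop codon, so this is a nonsense mutation.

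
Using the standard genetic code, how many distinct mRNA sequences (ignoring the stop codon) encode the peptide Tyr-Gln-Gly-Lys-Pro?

Tyr: 2 codons.
Gln: 2 codons.
Gly: 4 codons.
Lys: 2 codons.
Pro: 4 codons.
2 × 2 × 4 × 2 × 4 = 128.

128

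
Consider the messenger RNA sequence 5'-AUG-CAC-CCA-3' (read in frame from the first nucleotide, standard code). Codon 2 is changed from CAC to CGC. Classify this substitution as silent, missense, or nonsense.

Position 5 falls in codon 2: CAC → His.
After the substitution the codon is CGC → Arg.
His ≠ Arg, so this is a missense mutation.

missense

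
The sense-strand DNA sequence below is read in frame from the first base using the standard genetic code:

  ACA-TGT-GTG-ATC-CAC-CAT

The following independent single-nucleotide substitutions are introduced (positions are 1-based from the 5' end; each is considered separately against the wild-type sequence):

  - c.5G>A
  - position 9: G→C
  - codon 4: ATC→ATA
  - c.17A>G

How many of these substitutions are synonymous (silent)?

Codon 2: TGT (Cys) → TAT (Tyr) — missense.
Codon 3: GTG (Val) → GTC (Val) — synonymous.
Codon 4: ATC (Ile) → ATA (Ile) — synonymous.
Codon 6: CAT (His) → CGT (Arg) — missense.
Synonymous: 2 of 4.

2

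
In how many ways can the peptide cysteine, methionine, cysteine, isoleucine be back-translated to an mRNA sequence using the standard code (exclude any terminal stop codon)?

12

Cys: 2 codons.
Met: 1 codon.
Cys: 2 codons.
Ile: 3 codons.
2 × 1 × 2 × 3 = 12.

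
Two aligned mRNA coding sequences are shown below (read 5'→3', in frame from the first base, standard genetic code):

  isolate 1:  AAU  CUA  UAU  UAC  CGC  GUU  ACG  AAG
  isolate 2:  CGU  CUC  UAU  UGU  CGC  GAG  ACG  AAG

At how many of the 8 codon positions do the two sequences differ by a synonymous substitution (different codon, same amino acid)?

Codon 1: AAU Asn / CGU Arg — nonsynonymous.
Codon 2: CUA Leu / CUC Leu — synonymous.
Codon 3: UAU Tyr / UAU Tyr — identical.
Codon 4: UAC Tyr / UGU Cys — nonsynonymous.
Codon 5: CGC Arg / CGC Arg — identical.
Codon 6: GUU Val / GAG Glu — nonsynonymous.
Codon 7: ACG Thr / ACG Thr — identical.
Codon 8: AAG Lys / AAG Lys — identical.
Synonymous differences: 1.

1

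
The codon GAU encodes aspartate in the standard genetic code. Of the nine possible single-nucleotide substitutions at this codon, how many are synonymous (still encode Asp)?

1

Position 1: none → 0 synonymous.
Position 2: none → 0 synonymous.
Position 3: GAC → 1 synonymous.
Total: 0 + 0 + 1 = 1.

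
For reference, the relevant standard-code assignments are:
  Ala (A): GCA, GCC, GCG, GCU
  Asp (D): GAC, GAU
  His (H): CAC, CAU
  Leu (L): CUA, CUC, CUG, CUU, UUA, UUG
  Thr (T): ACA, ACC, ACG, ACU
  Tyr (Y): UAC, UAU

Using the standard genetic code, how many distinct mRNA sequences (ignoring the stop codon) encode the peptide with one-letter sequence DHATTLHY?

Asp: 2 codons.
His: 2 codons.
Ala: 4 codons.
Thr: 4 codons.
Thr: 4 codons.
Leu: 6 codons.
His: 2 codons.
Tyr: 2 codons.
2 × 2 × 4 × 4 × 4 × 6 × 2 × 2 = 6144.

6144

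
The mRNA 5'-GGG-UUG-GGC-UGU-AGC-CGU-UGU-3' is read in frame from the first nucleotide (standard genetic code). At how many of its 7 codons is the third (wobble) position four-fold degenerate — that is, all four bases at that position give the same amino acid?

3

Codon 1 GGG (Gly): third position 4-fold.
Codon 2 UUG (Leu): third position 2-fold.
Codon 3 GGC (Gly): third position 4-fold.
Codon 4 UGU (Cys): third position 2-fold.
Codon 5 AGC (Ser): third position 2-fold.
Codon 6 CGU (Arg): third position 4-fold.
Codon 7 UGU (Cys): third position 2-fold.
Four-fold degenerate third positions: 3.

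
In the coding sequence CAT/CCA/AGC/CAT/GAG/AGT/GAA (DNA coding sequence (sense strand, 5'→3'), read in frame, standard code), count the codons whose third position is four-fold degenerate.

1

Codon 1 CAT (His): third position 2-fold.
Codon 2 CCA (Pro): third position 4-fold.
Codon 3 AGC (Ser): third position 2-fold.
Codon 4 CAT (His): third position 2-fold.
Codon 5 GAG (Glu): third position 2-fold.
Codon 6 AGT (Ser): third position 2-fold.
Codon 7 GAA (Glu): third position 2-fold.
Four-fold degenerate third positions: 1.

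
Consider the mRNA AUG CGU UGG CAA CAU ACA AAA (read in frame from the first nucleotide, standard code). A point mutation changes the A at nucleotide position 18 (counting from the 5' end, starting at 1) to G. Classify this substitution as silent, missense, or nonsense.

Position 18 falls in codon 6: ACA → Thr.
After the substitution the codon is ACG → Thr.
Both encode Thr, so the change is synonymous.

silent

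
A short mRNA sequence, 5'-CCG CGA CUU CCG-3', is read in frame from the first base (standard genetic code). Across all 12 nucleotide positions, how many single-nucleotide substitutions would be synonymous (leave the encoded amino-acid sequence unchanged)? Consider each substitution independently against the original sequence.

Codon 1 (CCG, Pro): 3 synonymous substitutions.
Codon 2 (CGA, Arg): 4 synonymous substitutions.
Codon 3 (CUU, Leu): 3 synonymous substitutions.
Codon 4 (CCG, Pro): 3 synonymous substitutions.
Total: 3 + 4 + 3 + 3 = 13.

13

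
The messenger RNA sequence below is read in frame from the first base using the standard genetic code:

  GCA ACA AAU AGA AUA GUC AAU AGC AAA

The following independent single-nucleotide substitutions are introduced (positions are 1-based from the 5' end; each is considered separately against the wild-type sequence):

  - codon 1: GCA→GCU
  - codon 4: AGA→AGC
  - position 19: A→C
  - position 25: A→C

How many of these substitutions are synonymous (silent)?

1

Codon 1: GCA (Ala) → GCU (Ala) — synonymous.
Codon 4: AGA (Arg) → AGC (Ser) — missense.
Codon 7: AAU (Asn) → CAU (His) — missense.
Codon 9: AAA (Lys) → CAA (Gln) — missense.
Synonymous: 1 of 4.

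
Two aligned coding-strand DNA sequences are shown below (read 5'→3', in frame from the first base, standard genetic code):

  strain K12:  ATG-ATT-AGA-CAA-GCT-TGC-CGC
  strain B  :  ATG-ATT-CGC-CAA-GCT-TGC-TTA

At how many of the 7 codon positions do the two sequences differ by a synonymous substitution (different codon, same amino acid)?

1

Codon 1: ATG Met / ATG Met — identical.
Codon 2: ATT Ile / ATT Ile — identical.
Codon 3: AGA Arg / CGC Arg — synonymous.
Codon 4: CAA Gln / CAA Gln — identical.
Codon 5: GCT Ala / GCT Ala — identical.
Codon 6: TGC Cys / TGC Cys — identical.
Codon 7: CGC Arg / TTA Leu — nonsynonymous.
Synonymous differences: 1.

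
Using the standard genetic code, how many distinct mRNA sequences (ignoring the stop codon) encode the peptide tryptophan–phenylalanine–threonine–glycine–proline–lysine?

256

Trp: 1 codon.
Phe: 2 codons.
Thr: 4 codons.
Gly: 4 codons.
Pro: 4 codons.
Lys: 2 codons.
1 × 2 × 4 × 4 × 4 × 2 = 256.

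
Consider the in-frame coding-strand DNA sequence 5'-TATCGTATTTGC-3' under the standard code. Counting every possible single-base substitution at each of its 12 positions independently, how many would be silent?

Codon 1 (TAT, Tyr): 1 synonymous substitution.
Codon 2 (CGT, Arg): 3 synonymous substitutions.
Codon 3 (ATT, Ile): 2 synonymous substitutions.
Codon 4 (TGC, Cys): 1 synonymous substitution.
Total: 1 + 3 + 2 + 1 = 7.

7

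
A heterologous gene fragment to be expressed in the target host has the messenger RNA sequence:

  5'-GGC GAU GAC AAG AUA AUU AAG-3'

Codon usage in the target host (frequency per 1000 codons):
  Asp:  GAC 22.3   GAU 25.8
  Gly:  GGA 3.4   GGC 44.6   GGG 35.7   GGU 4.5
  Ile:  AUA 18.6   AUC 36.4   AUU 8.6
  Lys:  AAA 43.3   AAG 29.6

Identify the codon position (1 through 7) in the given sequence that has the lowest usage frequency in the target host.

Codon 1 GGC (Gly): 44.6 per 1000.
Codon 2 GAU (Asp): 25.8 per 1000.
Codon 3 GAC (Asp): 22.3 per 1000.
Codon 4 AAG (Lys): 29.6 per 1000.
Codon 5 AUA (Ile): 18.6 per 1000.
Codon 6 AUU (Ile): 8.6 per 1000.
Codon 7 AAG (Lys): 29.6 per 1000.
Lowest frequency is 8.6 at codon 6.

6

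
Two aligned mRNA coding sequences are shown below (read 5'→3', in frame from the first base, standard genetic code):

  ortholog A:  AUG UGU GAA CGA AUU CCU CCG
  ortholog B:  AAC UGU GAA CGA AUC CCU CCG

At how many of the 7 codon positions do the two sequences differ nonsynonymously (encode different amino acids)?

1

Codon 1: AUG Met / AAC Asn — nonsynonymous.
Codon 2: UGU Cys / UGU Cys — identical.
Codon 3: GAA Glu / GAA Glu — identical.
Codon 4: CGA Arg / CGA Arg — identical.
Codon 5: AUU Ile / AUC Ile — synonymous.
Codon 6: CCU Pro / CCU Pro — identical.
Codon 7: CCG Pro / CCG Pro — identical.
Nonsynonymous differences: 1.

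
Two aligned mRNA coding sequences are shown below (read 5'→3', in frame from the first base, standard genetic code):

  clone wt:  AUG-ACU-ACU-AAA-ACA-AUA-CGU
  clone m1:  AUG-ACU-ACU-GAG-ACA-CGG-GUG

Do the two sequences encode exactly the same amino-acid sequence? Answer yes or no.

no

Codon 1: AUG Met / AUG Met — identical.
Codon 2: ACU Thr / ACU Thr — identical.
Codon 3: ACU Thr / ACU Thr — identical.
Codon 4: AAA Lys / GAG Glu — nonsynonymous.
Codon 5: ACA Thr / ACA Thr — identical.
Codon 6: AUA Ile / CGG Arg — nonsynonymous.
Codon 7: CGU Arg / GUG Val — nonsynonymous.
Nonsynonymous differences: 3 → different protein.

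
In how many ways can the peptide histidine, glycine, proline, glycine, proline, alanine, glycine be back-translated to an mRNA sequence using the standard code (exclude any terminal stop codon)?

8192

His: 2 codons.
Gly: 4 codons.
Pro: 4 codons.
Gly: 4 codons.
Pro: 4 codons.
Ala: 4 codons.
Gly: 4 codons.
2 × 4 × 4 × 4 × 4 × 4 × 4 = 8192.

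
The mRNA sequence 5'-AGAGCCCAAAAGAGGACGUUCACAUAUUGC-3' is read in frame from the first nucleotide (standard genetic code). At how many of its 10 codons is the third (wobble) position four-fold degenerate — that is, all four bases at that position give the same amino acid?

Codon 1 AGA (Arg): third position 2-fold.
Codon 2 GCC (Ala): third position 4-fold.
Codon 3 CAA (Gln): third position 2-fold.
Codon 4 AAG (Lys): third position 2-fold.
Codon 5 AGG (Arg): third position 2-fold.
Codon 6 ACG (Thr): third position 4-fold.
Codon 7 UUC (Phe): third position 2-fold.
Codon 8 ACA (Thr): third position 4-fold.
Codon 9 UAU (Tyr): third position 2-fold.
Codon 10 UGC (Cys): third position 2-fold.
Four-fold degenerate third positions: 3.

3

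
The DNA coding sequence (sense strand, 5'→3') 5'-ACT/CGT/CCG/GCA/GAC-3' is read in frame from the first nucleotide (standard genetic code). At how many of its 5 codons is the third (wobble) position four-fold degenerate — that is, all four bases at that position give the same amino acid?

Codon 1 ACT (Thr): third position 4-fold.
Codon 2 CGT (Arg): third position 4-fold.
Codon 3 CCG (Pro): third position 4-fold.
Codon 4 GCA (Ala): third position 4-fold.
Codon 5 GAC (Asp): third position 2-fold.
Four-fold degenerate third positions: 4.

4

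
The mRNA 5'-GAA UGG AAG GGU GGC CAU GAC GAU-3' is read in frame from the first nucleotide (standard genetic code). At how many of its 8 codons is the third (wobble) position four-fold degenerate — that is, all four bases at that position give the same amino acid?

Codon 1 GAA (Glu): third position 2-fold.
Codon 2 UGG (Trp): third position 1-fold.
Codon 3 AAG (Lys): third position 2-fold.
Codon 4 GGU (Gly): third position 4-fold.
Codon 5 GGC (Gly): third position 4-fold.
Codon 6 CAU (His): third position 2-fold.
Codon 7 GAC (Asp): third position 2-fold.
Codon 8 GAU (Asp): third position 2-fold.
Four-fold degenerate third positions: 2.

2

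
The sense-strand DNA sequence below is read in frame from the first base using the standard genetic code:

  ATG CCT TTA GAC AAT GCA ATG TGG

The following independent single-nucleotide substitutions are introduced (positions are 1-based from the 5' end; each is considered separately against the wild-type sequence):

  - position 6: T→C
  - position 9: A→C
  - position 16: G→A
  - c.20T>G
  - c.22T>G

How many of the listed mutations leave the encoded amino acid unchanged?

Codon 2: CCT (Pro) → CCC (Pro) — synonymous.
Codon 3: TTA (Leu) → TTC (Phe) — missense.
Codon 6: GCA (Ala) → ACA (Thr) — missense.
Codon 7: ATG (Met) → AGG (Arg) — missense.
Codon 8: TGG (Trp) → GGG (Gly) — missense.
Synonymous: 1 of 5.

1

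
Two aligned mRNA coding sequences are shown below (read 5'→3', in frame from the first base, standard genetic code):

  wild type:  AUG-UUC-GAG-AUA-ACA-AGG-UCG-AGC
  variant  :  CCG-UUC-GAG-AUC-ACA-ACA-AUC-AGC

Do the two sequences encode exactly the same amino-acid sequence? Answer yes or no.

Codon 1: AUG Met / CCG Pro — nonsynonymous.
Codon 2: UUC Phe / UUC Phe — identical.
Codon 3: GAG Glu / GAG Glu — identical.
Codon 4: AUA Ile / AUC Ile — synonymous.
Codon 5: ACA Thr / ACA Thr — identical.
Codon 6: AGG Arg / ACA Thr — nonsynonymous.
Codon 7: UCG Ser / AUC Ile — nonsynonymous.
Codon 8: AGC Ser / AGC Ser — identical.
Nonsynonymous differences: 3 → different protein.

no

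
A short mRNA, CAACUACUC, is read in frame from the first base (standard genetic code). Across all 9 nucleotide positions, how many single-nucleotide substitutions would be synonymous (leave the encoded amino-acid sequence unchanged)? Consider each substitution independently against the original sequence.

8

Codon 1 (CAA, Gln): 1 synonymous substitution.
Codon 2 (CUA, Leu): 4 synonymous substitutions.
Codon 3 (CUC, Leu): 3 synonymous substitutions.
Total: 1 + 4 + 3 = 8.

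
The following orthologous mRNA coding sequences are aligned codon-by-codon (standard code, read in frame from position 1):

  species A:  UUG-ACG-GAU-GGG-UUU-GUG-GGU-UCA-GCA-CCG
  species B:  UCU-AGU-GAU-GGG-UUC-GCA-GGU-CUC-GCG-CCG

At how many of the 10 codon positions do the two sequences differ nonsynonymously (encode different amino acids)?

4

Codon 1: UUG Leu / UCU Ser — nonsynonymous.
Codon 2: ACG Thr / AGU Ser — nonsynonymous.
Codon 3: GAU Asp / GAU Asp — identical.
Codon 4: GGG Gly / GGG Gly — identical.
Codon 5: UUU Phe / UUC Phe — synonymous.
Codon 6: GUG Val / GCA Ala — nonsynonymous.
Codon 7: GGU Gly / GGU Gly — identical.
Codon 8: UCA Ser / CUC Leu — nonsynonymous.
Codon 9: GCA Ala / GCG Ala — synonymous.
Codon 10: CCG Pro / CCG Pro — identical.
Nonsynonymous differences: 4.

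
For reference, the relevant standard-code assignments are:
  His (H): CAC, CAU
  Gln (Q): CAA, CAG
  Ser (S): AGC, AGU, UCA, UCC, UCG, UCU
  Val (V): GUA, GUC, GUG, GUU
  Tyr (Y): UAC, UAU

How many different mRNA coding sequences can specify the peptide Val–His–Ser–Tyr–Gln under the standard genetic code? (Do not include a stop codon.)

Val: 4 codons.
His: 2 codons.
Ser: 6 codons.
Tyr: 2 codons.
Gln: 2 codons.
4 × 2 × 6 × 2 × 2 = 192.

192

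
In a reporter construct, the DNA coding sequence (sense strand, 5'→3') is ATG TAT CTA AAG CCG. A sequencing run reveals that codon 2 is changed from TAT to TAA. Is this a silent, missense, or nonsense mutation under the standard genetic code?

nonsense

Position 6 falls in codon 2: TAT → Tyr.
After the substitution the codon is TAA → Stop.
The new codon is a stop codon, so this is a nonsense mutation.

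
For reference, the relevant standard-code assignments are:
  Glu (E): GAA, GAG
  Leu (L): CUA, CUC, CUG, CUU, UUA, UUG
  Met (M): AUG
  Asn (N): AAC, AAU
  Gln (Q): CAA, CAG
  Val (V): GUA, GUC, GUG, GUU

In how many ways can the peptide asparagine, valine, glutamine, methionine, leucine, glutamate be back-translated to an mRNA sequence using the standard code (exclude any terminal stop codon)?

Asn: 2 codons.
Val: 4 codons.
Gln: 2 codons.
Met: 1 codon.
Leu: 6 codons.
Glu: 2 codons.
2 × 4 × 2 × 1 × 6 × 2 = 192.

192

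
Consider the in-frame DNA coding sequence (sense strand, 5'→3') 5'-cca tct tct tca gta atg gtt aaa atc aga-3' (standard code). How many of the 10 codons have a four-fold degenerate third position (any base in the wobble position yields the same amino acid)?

6

Codon 1 CCA (Pro): third position 4-fold.
Codon 2 TCT (Ser): third position 4-fold.
Codon 3 TCT (Ser): third position 4-fold.
Codon 4 TCA (Ser): third position 4-fold.
Codon 5 GTA (Val): third position 4-fold.
Codon 6 ATG (Met): third position 1-fold.
Codon 7 GTT (Val): third position 4-fold.
Codon 8 AAA (Lys): third position 2-fold.
Codon 9 ATC (Ile): third position 3-fold.
Codon 10 AGA (Arg): third position 2-fold.
Four-fold degenerate third positions: 6.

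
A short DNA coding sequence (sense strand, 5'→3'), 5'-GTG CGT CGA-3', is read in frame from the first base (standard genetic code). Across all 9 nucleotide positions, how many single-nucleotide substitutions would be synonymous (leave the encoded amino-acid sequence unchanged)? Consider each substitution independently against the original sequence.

10

Codon 1 (GTG, Val): 3 synonymous substitutions.
Codon 2 (CGT, Arg): 3 synonymous substitutions.
Codon 3 (CGA, Arg): 4 synonymous substitutions.
Total: 3 + 3 + 4 = 10.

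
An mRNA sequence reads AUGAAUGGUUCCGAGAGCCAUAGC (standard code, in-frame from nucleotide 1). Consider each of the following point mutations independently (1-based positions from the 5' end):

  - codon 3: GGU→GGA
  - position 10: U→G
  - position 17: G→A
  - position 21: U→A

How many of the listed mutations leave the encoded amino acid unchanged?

Codon 3: GGU (Gly) → GGA (Gly) — synonymous.
Codon 4: UCC (Ser) → GCC (Ala) — missense.
Codon 6: AGC (Ser) → AAC (Asn) — missense.
Codon 7: CAU (His) → CAA (Gln) — missense.
Synonymous: 1 of 4.

1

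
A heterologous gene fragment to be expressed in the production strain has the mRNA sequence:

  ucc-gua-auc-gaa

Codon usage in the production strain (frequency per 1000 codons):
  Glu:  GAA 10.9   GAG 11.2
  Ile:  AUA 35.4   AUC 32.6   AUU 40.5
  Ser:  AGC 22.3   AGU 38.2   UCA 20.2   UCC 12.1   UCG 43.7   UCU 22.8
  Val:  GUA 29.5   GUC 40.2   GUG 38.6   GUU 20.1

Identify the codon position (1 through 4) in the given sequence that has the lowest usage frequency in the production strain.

4

Codon 1 UCC (Ser): 12.1 per 1000.
Codon 2 GUA (Val): 29.5 per 1000.
Codon 3 AUC (Ile): 32.6 per 1000.
Codon 4 GAA (Glu): 10.9 per 1000.
Lowest frequency is 10.9 at codon 4.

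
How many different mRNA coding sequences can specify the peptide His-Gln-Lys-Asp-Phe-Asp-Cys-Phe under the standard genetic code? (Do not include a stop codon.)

His: 2 codons.
Gln: 2 codons.
Lys: 2 codons.
Asp: 2 codons.
Phe: 2 codons.
Asp: 2 codons.
Cys: 2 codons.
Phe: 2 codons.
2 × 2 × 2 × 2 × 2 × 2 × 2 × 2 = 256.

256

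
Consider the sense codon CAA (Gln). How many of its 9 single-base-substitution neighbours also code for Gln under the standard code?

1

Position 1: none → 0 synonymous.
Position 2: none → 0 synonymous.
Position 3: CAG → 1 synonymous.
Total: 0 + 0 + 1 = 1.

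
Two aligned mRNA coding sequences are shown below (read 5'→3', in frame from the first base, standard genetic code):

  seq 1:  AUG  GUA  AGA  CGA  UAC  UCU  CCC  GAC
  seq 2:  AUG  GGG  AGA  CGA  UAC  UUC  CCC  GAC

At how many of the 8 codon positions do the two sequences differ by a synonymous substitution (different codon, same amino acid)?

0

Codon 1: AUG Met / AUG Met — identical.
Codon 2: GUA Val / GGG Gly — nonsynonymous.
Codon 3: AGA Arg / AGA Arg — identical.
Codon 4: CGA Arg / CGA Arg — identical.
Codon 5: UAC Tyr / UAC Tyr — identical.
Codon 6: UCU Ser / UUC Phe — nonsynonymous.
Codon 7: CCC Pro / CCC Pro — identical.
Codon 8: GAC Asp / GAC Asp — identical.
Synonymous differences: 0.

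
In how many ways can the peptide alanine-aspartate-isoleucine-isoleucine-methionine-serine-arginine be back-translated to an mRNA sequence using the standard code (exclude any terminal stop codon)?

2592

Ala: 4 codons.
Asp: 2 codons.
Ile: 3 codons.
Ile: 3 codons.
Met: 1 codon.
Ser: 6 codons.
Arg: 6 codons.
4 × 2 × 3 × 3 × 1 × 6 × 6 = 2592.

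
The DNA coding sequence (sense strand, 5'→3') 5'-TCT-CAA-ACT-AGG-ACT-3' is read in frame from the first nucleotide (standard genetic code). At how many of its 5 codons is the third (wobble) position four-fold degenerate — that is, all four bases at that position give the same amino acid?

3

Codon 1 TCT (Ser): third position 4-fold.
Codon 2 CAA (Gln): third position 2-fold.
Codon 3 ACT (Thr): third position 4-fold.
Codon 4 AGG (Arg): third position 2-fold.
Codon 5 ACT (Thr): third position 4-fold.
Four-fold degenerate third positions: 3.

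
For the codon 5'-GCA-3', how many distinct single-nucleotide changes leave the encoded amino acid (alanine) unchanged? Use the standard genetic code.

3

Position 1: none → 0 synonymous.
Position 2: none → 0 synonymous.
Position 3: GCU, GCC, GCG → 3 synonymous.
Total: 0 + 0 + 3 = 3.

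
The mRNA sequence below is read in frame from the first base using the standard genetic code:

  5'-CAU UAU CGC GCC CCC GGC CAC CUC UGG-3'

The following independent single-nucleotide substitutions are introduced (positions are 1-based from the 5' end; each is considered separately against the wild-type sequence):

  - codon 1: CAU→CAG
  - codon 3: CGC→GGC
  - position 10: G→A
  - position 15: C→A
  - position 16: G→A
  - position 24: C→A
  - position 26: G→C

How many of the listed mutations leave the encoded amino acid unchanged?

2

Codon 1: CAU (His) → CAG (Gln) — missense.
Codon 3: CGC (Arg) → GGC (Gly) — missense.
Codon 4: GCC (Ala) → ACC (Thr) — missense.
Codon 5: CCC (Pro) → CCA (Pro) — synonymous.
Codon 6: GGC (Gly) → AGC (Ser) — missense.
Codon 8: CUC (Leu) → CUA (Leu) — synonymous.
Codon 9: UGG (Trp) → UCG (Ser) — missense.
Synonymous: 2 of 7.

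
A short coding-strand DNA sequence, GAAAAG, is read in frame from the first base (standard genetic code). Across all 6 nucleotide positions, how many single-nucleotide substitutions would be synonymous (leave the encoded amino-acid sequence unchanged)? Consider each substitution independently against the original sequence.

2

Codon 1 (GAA, Glu): 1 synonymous substitution.
Codon 2 (AAG, Lys): 1 synonymous substitution.
Total: 1 + 1 = 2.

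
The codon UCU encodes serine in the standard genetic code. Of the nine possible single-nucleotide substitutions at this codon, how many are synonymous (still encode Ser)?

Position 1: none → 0 synonymous.
Position 2: none → 0 synonymous.
Position 3: UCC, UCA, UCG → 3 synonymous.
Total: 0 + 0 + 3 = 3.

3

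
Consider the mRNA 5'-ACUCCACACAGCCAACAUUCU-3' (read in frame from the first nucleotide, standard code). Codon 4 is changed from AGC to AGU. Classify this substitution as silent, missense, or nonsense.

Position 12 falls in codon 4: AGC → Ser.
After the substitution the codon is AGU → Ser.
Both encode Ser, so the change is synonymous.

silent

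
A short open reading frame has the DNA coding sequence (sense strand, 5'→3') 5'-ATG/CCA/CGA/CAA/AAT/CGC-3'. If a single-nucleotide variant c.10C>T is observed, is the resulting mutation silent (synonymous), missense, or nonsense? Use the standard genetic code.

Position 10 falls in codon 4: CAA → Gln.
After the substitution the codon is TAA → Stop.
The new codon is a stop codon, so this is a nonsense mutation.

nonsense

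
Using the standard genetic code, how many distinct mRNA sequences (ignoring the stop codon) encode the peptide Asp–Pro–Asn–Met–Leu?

Asp: 2 codons.
Pro: 4 codons.
Asn: 2 codons.
Met: 1 codon.
Leu: 6 codons.
2 × 4 × 2 × 1 × 6 = 96.

96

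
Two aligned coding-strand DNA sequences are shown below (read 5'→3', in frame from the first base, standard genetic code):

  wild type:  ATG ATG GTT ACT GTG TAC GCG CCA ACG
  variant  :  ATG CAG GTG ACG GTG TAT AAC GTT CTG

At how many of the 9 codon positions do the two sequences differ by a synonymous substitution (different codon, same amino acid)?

Codon 1: ATG Met / ATG Met — identical.
Codon 2: ATG Met / CAG Gln — nonsynonymous.
Codon 3: GTT Val / GTG Val — synonymous.
Codon 4: ACT Thr / ACG Thr — synonymous.
Codon 5: GTG Val / GTG Val — identical.
Codon 6: TAC Tyr / TAT Tyr — synonymous.
Codon 7: GCG Ala / AAC Asn — nonsynonymous.
Codon 8: CCA Pro / GTT Val — nonsynonymous.
Codon 9: ACG Thr / CTG Leu — nonsynonymous.
Synonymous differences: 3.

3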